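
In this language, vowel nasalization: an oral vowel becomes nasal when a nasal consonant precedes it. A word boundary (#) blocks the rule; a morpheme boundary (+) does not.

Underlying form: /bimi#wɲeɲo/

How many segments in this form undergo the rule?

3

/i/ after nasal /m/ → [ĩ]
/e/ after nasal /ɲ/ → [ẽ]
/o/ after nasal /ɲ/ → [õ]
3 segments change.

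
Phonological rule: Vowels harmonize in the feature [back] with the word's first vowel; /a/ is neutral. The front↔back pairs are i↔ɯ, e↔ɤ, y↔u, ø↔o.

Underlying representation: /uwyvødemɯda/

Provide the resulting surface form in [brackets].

/y/ harmonizes with /u/ ([+back]) → [u]
/ø/ harmonizes with /u/ ([+back]) → [o]
/e/ harmonizes with /u/ ([+back]) → [ɤ]

[uwuvodɤmɯda]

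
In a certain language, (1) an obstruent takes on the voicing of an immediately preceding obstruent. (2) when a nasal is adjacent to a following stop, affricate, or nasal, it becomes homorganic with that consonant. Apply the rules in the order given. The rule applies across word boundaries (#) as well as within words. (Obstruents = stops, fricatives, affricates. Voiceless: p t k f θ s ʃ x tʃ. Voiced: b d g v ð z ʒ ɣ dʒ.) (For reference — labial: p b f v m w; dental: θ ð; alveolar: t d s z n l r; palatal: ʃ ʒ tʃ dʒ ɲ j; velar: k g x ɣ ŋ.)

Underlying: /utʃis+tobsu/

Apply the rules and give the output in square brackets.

Rule 1: /s/ after /b/ (voiced) → [z]
After rule 1: utʃis+tobzu
Rule 2: no segment meets the rule's conditions; no change.

[utʃis+tobzu]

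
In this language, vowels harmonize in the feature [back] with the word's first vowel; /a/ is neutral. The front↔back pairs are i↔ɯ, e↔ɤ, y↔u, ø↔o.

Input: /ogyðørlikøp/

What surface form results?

[oguðorlɯkop]

/y/ harmonizes with /o/ ([+back]) → [u]
/ø/ harmonizes with /o/ ([+back]) → [o]
/i/ harmonizes with /o/ ([+back]) → [ɯ]
/ø/ harmonizes with /o/ ([+back]) → [o]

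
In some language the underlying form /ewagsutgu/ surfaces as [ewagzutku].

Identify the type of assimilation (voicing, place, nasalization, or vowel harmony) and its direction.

voicing assimilation, progressive

/s/→[z] /g/→[k].
Each target copies a feature from the preceding segment, so the direction is progressive.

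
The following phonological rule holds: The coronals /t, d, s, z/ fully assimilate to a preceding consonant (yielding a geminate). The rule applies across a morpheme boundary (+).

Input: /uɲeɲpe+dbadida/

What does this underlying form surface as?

no segment meets the rule's conditions; no change.

[uɲeɲpe+dbadida]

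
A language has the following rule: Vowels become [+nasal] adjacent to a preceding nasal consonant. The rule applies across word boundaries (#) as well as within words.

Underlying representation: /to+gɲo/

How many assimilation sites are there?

1

/o/ after nasal /ɲ/ → [õ]
1 segment changes.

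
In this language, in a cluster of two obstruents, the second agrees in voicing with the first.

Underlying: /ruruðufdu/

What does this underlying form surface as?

[ruruðuftu]

/d/ after /f/ (voiceless) → [t]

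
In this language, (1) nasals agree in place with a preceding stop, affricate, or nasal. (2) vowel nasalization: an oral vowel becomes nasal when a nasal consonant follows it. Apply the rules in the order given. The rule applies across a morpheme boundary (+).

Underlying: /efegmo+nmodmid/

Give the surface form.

Rule 1: /m/ after /g/ (velar) → [ŋ]
Rule 1: /m/ after /n/ (alveolar) → [n]
Rule 1: /m/ after /d/ (alveolar) → [n]
After rule 1: efegŋo+nnodnid
Rule 2: /o/ before nasal /n/ → [õ]

[efegŋõ+nnodnid]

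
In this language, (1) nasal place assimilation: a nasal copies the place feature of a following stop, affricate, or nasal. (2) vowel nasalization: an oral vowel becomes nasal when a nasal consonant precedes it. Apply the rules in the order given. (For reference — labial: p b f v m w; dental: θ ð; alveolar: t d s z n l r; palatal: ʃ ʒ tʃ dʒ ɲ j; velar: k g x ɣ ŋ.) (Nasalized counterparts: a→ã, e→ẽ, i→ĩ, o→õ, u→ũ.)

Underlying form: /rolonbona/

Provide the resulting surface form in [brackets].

Rule 1: /n/ before /b/ (labial) → [m]
After rule 1: rolombona
Rule 2: /a/ after nasal /n/ → [ã]

[rolombonã]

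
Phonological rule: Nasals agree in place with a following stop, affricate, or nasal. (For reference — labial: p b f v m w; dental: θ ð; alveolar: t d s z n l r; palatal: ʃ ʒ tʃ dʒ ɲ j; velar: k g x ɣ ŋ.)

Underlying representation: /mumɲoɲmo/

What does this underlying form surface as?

/m/ before /ɲ/ (palatal) → [ɲ]
/ɲ/ before /m/ (labial) → [m]

[muɲɲommo]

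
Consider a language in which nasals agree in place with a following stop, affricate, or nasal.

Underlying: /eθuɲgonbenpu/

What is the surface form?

/ɲ/ before /g/ (velar) → [ŋ]
/n/ before /b/ (labial) → [m]
/n/ before /p/ (labial) → [m]

[eθuŋgombempu]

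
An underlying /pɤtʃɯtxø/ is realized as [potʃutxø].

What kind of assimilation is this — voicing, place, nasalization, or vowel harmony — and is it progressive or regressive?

/ɤ/→[o] /ɯ/→[u].
Vowels agree with the last vowel, so the harmony is regressive.

vowel harmony, regressive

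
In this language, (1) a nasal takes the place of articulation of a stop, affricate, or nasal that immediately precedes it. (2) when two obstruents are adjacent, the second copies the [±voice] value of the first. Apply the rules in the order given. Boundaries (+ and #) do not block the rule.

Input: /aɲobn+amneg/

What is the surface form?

[aɲobm+ammeg]

Rule 1: /n/ after /b/ (labial) → [m]
Rule 1: /n/ after /m/ (labial) → [m]
After rule 1: aɲobm+ammeg
Rule 2: no segment meets the rule's conditions; no change.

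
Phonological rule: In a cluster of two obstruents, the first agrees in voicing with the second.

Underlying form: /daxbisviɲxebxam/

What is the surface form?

/x/ before /b/ (voiced) → [ɣ]
/s/ before /v/ (voiced) → [z]
/b/ before /x/ (voiceless) → [p]

[daɣbizviɲxepxam]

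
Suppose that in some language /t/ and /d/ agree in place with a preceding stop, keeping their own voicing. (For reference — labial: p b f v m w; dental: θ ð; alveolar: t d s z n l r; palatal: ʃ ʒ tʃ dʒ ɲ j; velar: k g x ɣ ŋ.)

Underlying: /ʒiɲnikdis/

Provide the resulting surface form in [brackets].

/d/ after /k/ (velar) → [g]

[ʒiɲnikgis]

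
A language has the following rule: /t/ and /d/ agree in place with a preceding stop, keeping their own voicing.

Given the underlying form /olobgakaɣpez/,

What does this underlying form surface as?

no segment meets the rule's conditions; no change.

[olobgakaɣpez]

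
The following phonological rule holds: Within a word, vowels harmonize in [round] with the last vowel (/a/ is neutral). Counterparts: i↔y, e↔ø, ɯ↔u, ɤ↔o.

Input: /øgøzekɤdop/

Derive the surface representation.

[øgøzøkodop]

/e/ harmonizes with /o/ ([+round]) → [ø]
/ɤ/ harmonizes with /o/ ([+round]) → [o]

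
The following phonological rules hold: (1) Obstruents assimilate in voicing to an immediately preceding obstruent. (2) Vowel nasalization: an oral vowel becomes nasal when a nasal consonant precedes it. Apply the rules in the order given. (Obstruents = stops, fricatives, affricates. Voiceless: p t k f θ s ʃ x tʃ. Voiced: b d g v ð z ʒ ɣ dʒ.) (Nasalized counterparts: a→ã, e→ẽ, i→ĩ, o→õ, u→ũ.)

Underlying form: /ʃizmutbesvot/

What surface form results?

[ʃizmũtpesfot]

Rule 1: /b/ after /t/ (voiceless) → [p]
Rule 1: /v/ after /s/ (voiceless) → [f]
After rule 1: ʃizmutpesfot
Rule 2: /u/ after nasal /m/ → [ũ]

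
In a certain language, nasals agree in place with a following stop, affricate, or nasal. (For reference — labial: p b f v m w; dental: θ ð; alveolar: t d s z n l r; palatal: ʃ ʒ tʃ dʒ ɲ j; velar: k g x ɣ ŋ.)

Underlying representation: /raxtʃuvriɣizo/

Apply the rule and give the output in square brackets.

[raxtʃuvriɣizo]

no segment meets the rule's conditions; no change.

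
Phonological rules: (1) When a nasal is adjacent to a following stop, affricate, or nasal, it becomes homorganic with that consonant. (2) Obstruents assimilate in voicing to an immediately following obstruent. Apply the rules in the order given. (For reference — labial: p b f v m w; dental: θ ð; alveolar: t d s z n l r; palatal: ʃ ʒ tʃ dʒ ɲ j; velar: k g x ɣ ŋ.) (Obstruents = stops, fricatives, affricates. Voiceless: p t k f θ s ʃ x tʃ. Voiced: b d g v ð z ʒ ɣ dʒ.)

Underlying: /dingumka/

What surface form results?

[diŋguŋka]

Rule 1: /n/ before /g/ (velar) → [ŋ]
Rule 1: /m/ before /k/ (velar) → [ŋ]
After rule 1: diŋguŋka
Rule 2: no segment meets the rule's conditions; no change.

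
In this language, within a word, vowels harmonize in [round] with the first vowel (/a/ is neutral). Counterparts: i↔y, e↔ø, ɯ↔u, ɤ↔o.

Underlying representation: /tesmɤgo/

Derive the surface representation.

[tesmɤgɤ]

/o/ harmonizes with /e/ ([-round]) → [ɤ]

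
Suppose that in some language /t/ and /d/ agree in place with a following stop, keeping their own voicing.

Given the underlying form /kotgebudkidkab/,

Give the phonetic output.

[kokgebugkigkab]

/t/ before /g/ (velar) → [k]
/d/ before /k/ (velar) → [g]
/d/ before /k/ (velar) → [g]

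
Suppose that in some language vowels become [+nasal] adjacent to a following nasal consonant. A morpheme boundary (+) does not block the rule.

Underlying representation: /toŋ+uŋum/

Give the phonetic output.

[tõŋ+ũŋũm]

/o/ before nasal /ŋ/ → [õ]
/u/ before nasal /ŋ/ → [ũ]
/u/ before nasal /m/ → [ũ]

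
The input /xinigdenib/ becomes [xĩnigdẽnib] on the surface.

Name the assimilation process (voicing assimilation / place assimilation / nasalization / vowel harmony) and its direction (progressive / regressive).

nasalization, regressive

/i/→[ĩ] /e/→[ẽ].
Each target copies a feature from the following segment, so the direction is regressive.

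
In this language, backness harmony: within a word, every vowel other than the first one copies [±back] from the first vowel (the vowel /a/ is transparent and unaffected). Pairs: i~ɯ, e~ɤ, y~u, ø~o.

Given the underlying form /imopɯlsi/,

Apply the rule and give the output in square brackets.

[imøpilsi]

/o/ harmonizes with /i/ ([-back]) → [ø]
/ɯ/ harmonizes with /i/ ([-back]) → [i]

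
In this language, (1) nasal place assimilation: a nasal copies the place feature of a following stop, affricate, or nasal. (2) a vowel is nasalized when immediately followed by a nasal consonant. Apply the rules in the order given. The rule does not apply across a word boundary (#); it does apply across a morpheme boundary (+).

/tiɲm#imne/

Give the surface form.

[tĩmm#ĩnne]

Rule 1: /ɲ/ before /m/ (labial) → [m]
Rule 1: /m/ before /n/ (alveolar) → [n]
After rule 1: timm#inne
Rule 2: /i/ before nasal /m/ → [ĩ]
Rule 2: /i/ before nasal /n/ → [ĩ]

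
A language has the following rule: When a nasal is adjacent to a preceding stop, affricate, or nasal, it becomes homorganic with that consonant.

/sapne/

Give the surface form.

/n/ after /p/ (labial) → [m]

[sapme]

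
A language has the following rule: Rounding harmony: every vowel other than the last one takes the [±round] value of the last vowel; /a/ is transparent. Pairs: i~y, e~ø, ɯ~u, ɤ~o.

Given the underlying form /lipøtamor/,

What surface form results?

/i/ harmonizes with /o/ ([+round]) → [y]

[lypøtamor]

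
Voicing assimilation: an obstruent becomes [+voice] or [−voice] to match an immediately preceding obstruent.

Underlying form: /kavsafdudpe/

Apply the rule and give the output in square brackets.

[kavzaftudbe]

/s/ after /v/ (voiced) → [z]
/d/ after /f/ (voiceless) → [t]
/p/ after /d/ (voiced) → [b]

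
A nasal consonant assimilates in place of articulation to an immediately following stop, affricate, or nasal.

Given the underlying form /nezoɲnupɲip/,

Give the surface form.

/ɲ/ before /n/ (alveolar) → [n]

[nezonnupɲip]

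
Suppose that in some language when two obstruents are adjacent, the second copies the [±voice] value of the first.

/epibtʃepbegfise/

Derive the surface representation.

/tʃ/ after /b/ (voiced) → [dʒ]
/b/ after /p/ (voiceless) → [p]
/f/ after /g/ (voiced) → [v]

[epibdʒeppegvise]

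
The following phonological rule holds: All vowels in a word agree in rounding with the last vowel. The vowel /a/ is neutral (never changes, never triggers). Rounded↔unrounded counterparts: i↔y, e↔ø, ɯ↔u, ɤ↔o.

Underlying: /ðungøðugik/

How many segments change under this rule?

3

/u/ harmonizes with /i/ ([-round]) → [ɯ]
/ø/ harmonizes with /i/ ([-round]) → [e]
/u/ harmonizes with /i/ ([-round]) → [ɯ]
3 segments change.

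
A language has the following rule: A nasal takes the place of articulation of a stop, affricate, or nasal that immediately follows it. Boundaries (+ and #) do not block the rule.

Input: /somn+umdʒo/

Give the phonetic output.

/m/ before /n/ (alveolar) → [n]
/m/ before /dʒ/ (palatal) → [ɲ]

[sonn+uɲdʒo]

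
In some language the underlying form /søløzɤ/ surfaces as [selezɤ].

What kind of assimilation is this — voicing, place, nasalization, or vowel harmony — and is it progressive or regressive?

vowel harmony, regressive

/ø/→[e] /ø/→[e].
Vowels agree with the last vowel, so the harmony is regressive.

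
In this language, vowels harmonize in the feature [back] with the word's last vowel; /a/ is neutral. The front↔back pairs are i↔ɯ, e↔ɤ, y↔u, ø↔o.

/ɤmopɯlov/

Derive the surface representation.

[ɤmopɯlov]

no segment meets the rule's conditions; no change.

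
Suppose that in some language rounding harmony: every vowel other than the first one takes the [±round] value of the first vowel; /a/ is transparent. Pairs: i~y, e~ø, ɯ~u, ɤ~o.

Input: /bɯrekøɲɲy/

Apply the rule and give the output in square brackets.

[bɯrekeɲɲi]

/ø/ harmonizes with /ɯ/ ([-round]) → [e]
/y/ harmonizes with /ɯ/ ([-round]) → [i]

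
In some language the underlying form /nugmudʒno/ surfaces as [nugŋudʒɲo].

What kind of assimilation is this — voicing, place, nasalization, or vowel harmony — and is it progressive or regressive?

/m/→[ŋ] /n/→[ɲ].
Each target copies a feature from the preceding segment, so the direction is progressive.

place assimilation, progressive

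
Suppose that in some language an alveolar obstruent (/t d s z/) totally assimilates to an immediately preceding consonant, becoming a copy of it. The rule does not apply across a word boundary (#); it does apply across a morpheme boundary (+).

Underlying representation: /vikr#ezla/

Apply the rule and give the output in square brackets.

no segment meets the rule's conditions; no change.

[vikr#ezla]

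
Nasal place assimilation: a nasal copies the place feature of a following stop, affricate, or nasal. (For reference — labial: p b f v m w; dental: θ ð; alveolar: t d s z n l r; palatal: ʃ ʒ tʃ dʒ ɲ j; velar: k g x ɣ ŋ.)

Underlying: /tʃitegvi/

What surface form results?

[tʃitegvi]

no segment meets the rule's conditions; no change.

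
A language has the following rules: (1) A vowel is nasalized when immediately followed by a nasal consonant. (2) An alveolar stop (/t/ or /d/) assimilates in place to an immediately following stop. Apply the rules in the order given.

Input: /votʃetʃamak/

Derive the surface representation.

[votʃetʃãmak]

Rule 1: /a/ before nasal /m/ → [ã]
After rule 1: votʃetʃãmak
Rule 2: no segment meets the rule's conditions; no change.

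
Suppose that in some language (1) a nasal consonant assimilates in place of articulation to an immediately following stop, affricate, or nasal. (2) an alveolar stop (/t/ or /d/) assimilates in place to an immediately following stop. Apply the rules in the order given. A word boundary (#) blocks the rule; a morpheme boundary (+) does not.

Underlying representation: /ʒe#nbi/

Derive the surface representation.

Rule 1: /n/ before /b/ (labial) → [m]
After rule 1: ʒe#mbi
Rule 2: no segment meets the rule's conditions; no change.

[ʒe#mbi]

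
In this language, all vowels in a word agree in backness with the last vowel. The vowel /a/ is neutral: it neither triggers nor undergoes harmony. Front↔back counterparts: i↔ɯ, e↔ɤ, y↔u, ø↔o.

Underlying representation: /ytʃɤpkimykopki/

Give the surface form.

/ɤ/ harmonizes with /i/ ([-back]) → [e]
/o/ harmonizes with /i/ ([-back]) → [ø]

[ytʃepkimykøpki]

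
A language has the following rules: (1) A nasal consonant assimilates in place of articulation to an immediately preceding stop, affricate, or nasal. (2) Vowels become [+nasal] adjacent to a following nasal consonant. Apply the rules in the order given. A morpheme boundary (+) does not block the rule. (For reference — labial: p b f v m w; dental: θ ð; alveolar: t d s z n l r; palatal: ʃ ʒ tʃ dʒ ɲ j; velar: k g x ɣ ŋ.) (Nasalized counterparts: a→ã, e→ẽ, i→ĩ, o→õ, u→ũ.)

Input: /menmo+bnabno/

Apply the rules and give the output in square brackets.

Rule 1: /m/ after /n/ (alveolar) → [n]
Rule 1: /n/ after /b/ (labial) → [m]
Rule 1: /n/ after /b/ (labial) → [m]
After rule 1: menno+bmabmo
Rule 2: /e/ before nasal /n/ → [ẽ]

[mẽnno+bmabmo]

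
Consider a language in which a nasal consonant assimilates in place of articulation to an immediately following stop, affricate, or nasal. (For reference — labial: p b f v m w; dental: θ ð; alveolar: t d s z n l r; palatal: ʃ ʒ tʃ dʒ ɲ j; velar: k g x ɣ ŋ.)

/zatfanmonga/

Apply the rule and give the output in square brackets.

/n/ before /m/ (labial) → [m]
/n/ before /g/ (velar) → [ŋ]

[zatfammoŋga]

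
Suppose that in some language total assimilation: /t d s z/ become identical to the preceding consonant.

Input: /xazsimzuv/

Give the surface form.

[xazzimmuv]

/s/ after /z/ → [z] (total assimilation)
/z/ after /m/ → [m] (total assimilation)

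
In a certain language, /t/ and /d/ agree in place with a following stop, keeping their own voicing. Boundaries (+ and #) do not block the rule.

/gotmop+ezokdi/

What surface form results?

no segment meets the rule's conditions; no change.

[gotmop+ezokdi]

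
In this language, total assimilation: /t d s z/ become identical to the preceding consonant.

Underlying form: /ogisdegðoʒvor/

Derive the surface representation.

[ogissegðoʒvor]

/d/ after /s/ → [s] (total assimilation)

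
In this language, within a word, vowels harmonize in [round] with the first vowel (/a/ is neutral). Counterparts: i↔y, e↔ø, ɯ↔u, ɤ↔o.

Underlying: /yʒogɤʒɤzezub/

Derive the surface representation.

/ɤ/ harmonizes with /y/ ([+round]) → [o]
/ɤ/ harmonizes with /y/ ([+round]) → [o]
/e/ harmonizes with /y/ ([+round]) → [ø]

[yʒogoʒozøzub]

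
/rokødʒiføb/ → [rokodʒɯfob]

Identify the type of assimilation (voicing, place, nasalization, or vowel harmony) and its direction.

vowel harmony, progressive

/ø/→[o] /i/→[ɯ] /ø/→[o].
Vowels agree with the first vowel, so the harmony is progressive.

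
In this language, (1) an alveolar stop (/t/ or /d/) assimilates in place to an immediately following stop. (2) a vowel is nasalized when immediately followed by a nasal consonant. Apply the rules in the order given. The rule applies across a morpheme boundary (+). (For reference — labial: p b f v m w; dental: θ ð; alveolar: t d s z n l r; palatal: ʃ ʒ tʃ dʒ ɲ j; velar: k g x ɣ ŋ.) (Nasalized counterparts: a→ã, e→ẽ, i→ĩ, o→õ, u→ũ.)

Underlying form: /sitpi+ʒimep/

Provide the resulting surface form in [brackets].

[sippi+ʒĩmep]

Rule 1: /t/ before /p/ (labial) → [p]
After rule 1: sippi+ʒimep
Rule 2: /i/ before nasal /m/ → [ĩ]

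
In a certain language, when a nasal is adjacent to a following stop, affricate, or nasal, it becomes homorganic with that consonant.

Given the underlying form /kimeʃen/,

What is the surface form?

no segment meets the rule's conditions; no change.

[kimeʃen]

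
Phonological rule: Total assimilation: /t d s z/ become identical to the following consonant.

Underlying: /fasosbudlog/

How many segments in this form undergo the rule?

2

/s/ before /b/ → [b] (total assimilation)
/d/ before /l/ → [l] (total assimilation)
2 segments change.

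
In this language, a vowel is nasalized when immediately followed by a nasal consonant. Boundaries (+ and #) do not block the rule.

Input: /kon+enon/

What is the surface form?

[kõn+ẽnõn]

/o/ before nasal /n/ → [õ]
/e/ before nasal /n/ → [ẽ]
/o/ before nasal /n/ → [õ]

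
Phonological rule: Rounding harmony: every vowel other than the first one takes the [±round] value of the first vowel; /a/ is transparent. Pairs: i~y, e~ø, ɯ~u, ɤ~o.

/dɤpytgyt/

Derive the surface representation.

/y/ harmonizes with /ɤ/ ([-round]) → [i]
/y/ harmonizes with /ɤ/ ([-round]) → [i]

[dɤpitgit]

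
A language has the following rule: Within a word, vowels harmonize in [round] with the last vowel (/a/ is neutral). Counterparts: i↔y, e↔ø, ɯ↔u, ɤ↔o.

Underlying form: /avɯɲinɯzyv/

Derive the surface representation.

[avuɲynuzyv]

/ɯ/ harmonizes with /y/ ([+round]) → [u]
/i/ harmonizes with /y/ ([+round]) → [y]
/ɯ/ harmonizes with /y/ ([+round]) → [u]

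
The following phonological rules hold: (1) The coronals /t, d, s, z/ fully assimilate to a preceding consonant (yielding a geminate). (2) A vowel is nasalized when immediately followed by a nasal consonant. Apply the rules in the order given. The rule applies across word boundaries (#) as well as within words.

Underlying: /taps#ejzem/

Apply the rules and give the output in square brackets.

Rule 1: /s/ after /p/ → [p] (total assimilation)
Rule 1: /z/ after /j/ → [j] (total assimilation)
After rule 1: tapp#ejjem
Rule 2: /e/ before nasal /m/ → [ẽ]

[tapp#ejjẽm]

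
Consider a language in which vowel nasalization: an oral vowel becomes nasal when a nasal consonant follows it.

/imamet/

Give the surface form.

[ĩmãmet]

/i/ before nasal /m/ → [ĩ]
/a/ before nasal /m/ → [ã]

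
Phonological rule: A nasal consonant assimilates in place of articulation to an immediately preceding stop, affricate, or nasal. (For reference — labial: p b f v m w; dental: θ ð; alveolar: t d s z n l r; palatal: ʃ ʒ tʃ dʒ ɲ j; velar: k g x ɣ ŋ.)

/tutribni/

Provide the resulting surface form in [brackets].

[tutribmi]

/n/ after /b/ (labial) → [m]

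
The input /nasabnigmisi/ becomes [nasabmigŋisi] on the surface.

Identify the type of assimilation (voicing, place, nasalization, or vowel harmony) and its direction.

/n/→[m] /m/→[ŋ].
Each target copies a feature from the preceding segment, so the direction is progressive.

place assimilation, progressive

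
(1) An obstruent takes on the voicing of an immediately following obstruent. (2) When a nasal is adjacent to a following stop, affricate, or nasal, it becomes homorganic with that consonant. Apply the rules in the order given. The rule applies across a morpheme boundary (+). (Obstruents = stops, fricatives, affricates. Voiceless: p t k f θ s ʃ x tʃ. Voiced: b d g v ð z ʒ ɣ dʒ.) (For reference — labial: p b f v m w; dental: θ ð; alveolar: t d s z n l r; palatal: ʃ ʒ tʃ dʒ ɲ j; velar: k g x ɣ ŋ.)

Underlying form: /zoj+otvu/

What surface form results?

Rule 1: /t/ before /v/ (voiced) → [d]
After rule 1: zoj+odvu
Rule 2: no segment meets the rule's conditions; no change.

[zoj+odvu]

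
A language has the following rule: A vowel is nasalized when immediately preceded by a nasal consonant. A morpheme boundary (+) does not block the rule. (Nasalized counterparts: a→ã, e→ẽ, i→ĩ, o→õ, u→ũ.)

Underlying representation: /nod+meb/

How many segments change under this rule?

2

/o/ after nasal /n/ → [õ]
/e/ after nasal /m/ → [ẽ]
2 segments change.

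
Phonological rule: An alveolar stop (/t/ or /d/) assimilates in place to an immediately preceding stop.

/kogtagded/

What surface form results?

[kogkagged]

/t/ after /g/ (velar) → [k]
/d/ after /g/ (velar) → [g]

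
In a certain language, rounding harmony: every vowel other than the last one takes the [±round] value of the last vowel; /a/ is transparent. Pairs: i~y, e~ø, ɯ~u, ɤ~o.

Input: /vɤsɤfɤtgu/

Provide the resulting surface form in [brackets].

/ɤ/ harmonizes with /u/ ([+round]) → [o]
/ɤ/ harmonizes with /u/ ([+round]) → [o]
/ɤ/ harmonizes with /u/ ([+round]) → [o]

[vosofotgu]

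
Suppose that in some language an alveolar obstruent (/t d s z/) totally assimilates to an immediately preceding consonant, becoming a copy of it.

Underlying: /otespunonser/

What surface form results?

/s/ after /n/ → [n] (total assimilation)

[otespunonner]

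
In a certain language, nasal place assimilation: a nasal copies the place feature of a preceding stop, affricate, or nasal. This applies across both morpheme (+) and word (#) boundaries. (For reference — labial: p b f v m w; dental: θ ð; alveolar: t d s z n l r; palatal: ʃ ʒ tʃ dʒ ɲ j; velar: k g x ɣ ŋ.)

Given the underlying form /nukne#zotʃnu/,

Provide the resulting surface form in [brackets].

/n/ after /k/ (velar) → [ŋ]
/n/ after /tʃ/ (palatal) → [ɲ]

[nukŋe#zotʃɲu]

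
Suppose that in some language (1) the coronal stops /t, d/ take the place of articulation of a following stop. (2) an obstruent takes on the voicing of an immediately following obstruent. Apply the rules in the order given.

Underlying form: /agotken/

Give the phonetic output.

Rule 1: /t/ before /k/ (velar) → [k]
After rule 1: agokken
Rule 2: no segment meets the rule's conditions; no change.

[agokken]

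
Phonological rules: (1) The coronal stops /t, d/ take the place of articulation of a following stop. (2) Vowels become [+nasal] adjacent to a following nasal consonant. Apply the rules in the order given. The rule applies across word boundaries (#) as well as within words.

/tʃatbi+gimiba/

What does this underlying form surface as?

Rule 1: /t/ before /b/ (labial) → [p]
After rule 1: tʃapbi+gimiba
Rule 2: /i/ before nasal /m/ → [ĩ]

[tʃapbi+gĩmiba]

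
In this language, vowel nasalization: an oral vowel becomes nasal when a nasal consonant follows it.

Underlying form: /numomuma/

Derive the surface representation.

/u/ before nasal /m/ → [ũ]
/o/ before nasal /m/ → [õ]
/u/ before nasal /m/ → [ũ]

[nũmõmũma]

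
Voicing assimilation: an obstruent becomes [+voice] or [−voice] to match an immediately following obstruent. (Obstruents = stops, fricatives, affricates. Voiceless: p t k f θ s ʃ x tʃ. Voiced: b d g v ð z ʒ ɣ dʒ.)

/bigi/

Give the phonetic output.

no segment meets the rule's conditions; no change.

[bigi]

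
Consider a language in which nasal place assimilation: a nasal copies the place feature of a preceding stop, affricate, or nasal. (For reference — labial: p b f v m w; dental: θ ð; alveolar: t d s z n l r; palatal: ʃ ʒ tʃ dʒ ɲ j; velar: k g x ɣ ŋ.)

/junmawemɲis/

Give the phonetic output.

/m/ after /n/ (alveolar) → [n]
/ɲ/ after /m/ (labial) → [m]

[junnawemmis]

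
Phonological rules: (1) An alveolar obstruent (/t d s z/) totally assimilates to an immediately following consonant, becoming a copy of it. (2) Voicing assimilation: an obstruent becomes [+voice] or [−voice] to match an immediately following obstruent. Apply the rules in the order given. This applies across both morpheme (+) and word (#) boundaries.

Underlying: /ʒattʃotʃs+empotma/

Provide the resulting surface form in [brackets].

Rule 1: /t/ before /tʃ/ → [tʃ] (total assimilation)
Rule 1: /t/ before /m/ → [m] (total assimilation)
After rule 1: ʒatʃtʃotʃs+empomma
Rule 2: no segment meets the rule's conditions; no change.

[ʒatʃtʃotʃs+empomma]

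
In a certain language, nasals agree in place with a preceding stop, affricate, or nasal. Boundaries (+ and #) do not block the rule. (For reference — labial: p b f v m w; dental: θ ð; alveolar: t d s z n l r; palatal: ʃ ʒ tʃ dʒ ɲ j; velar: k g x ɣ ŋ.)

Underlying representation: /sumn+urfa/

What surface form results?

/n/ after /m/ (labial) → [m]

[summ+urfa]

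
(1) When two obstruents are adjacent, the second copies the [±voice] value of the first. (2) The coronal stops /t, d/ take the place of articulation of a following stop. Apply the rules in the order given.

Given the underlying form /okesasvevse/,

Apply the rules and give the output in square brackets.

[okesasfevze]

Rule 1: /v/ after /s/ (voiceless) → [f]
Rule 1: /s/ after /v/ (voiced) → [z]
After rule 1: okesasfevze
Rule 2: no segment meets the rule's conditions; no change.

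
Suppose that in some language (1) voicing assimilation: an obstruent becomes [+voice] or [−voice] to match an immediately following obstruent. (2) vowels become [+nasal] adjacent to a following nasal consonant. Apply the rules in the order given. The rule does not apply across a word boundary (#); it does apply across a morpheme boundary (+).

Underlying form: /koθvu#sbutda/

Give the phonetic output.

[koðvu#zbudda]

Rule 1: /θ/ before /v/ (voiced) → [ð]
Rule 1: /s/ before /b/ (voiced) → [z]
Rule 1: /t/ before /d/ (voiced) → [d]
After rule 1: koðvu#zbudda
Rule 2: no segment meets the rule's conditions; no change.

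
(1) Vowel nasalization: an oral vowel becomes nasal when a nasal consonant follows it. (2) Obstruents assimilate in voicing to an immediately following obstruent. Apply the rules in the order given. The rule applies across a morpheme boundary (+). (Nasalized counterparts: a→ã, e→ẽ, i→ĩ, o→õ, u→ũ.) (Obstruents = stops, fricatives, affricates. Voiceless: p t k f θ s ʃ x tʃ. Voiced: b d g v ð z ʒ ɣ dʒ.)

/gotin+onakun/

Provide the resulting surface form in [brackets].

[gotĩn+õnakũn]

Rule 1: /i/ before nasal /n/ → [ĩ]
Rule 1: /o/ before nasal /n/ → [õ]
Rule 1: /u/ before nasal /n/ → [ũ]
After rule 1: gotĩn+õnakũn
Rule 2: no segment meets the rule's conditions; no change.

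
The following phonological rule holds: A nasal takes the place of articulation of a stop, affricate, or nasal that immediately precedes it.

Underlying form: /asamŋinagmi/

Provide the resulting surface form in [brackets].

/ŋ/ after /m/ (labial) → [m]
/m/ after /g/ (velar) → [ŋ]

[asamminagŋi]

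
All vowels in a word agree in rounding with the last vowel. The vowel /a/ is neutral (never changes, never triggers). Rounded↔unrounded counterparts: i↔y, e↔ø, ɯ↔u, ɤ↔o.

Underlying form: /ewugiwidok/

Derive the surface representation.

[øwugywydok]

/e/ harmonizes with /o/ ([+round]) → [ø]
/i/ harmonizes with /o/ ([+round]) → [y]
/i/ harmonizes with /o/ ([+round]) → [y]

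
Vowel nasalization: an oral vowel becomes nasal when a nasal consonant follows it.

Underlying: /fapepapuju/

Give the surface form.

no segment meets the rule's conditions; no change.

[fapepapuju]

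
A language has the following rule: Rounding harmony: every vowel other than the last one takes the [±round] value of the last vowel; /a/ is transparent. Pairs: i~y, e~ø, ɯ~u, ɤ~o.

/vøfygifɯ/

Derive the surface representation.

[vefigifɯ]

/ø/ harmonizes with /ɯ/ ([-round]) → [e]
/y/ harmonizes with /ɯ/ ([-round]) → [i]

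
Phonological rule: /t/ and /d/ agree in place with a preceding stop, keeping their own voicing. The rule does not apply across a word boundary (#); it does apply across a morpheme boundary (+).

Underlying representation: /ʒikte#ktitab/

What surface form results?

/t/ after /k/ (velar) → [k]
/t/ after /k/ (velar) → [k]

[ʒikke#kkitab]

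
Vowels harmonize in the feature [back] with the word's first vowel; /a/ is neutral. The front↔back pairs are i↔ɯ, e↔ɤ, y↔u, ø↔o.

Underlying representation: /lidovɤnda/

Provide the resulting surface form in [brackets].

/o/ harmonizes with /i/ ([-back]) → [ø]
/ɤ/ harmonizes with /i/ ([-back]) → [e]

[lidøvenda]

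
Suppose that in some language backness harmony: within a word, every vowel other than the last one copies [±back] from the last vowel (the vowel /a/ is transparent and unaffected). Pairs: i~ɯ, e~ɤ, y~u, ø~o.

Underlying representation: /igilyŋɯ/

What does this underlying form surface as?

[ɯgɯluŋɯ]

/i/ harmonizes with /ɯ/ ([+back]) → [ɯ]
/i/ harmonizes with /ɯ/ ([+back]) → [ɯ]
/y/ harmonizes with /ɯ/ ([+back]) → [u]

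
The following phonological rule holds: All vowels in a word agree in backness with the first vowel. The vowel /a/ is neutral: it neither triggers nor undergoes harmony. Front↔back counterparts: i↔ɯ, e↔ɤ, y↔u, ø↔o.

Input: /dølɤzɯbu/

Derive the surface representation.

[døleziby]

/ɤ/ harmonizes with /ø/ ([-back]) → [e]
/ɯ/ harmonizes with /ø/ ([-back]) → [i]
/u/ harmonizes with /ø/ ([-back]) → [y]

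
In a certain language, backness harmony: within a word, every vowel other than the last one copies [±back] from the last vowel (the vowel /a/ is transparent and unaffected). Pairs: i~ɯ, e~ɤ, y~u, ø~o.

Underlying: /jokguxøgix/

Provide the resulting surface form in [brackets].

/o/ harmonizes with /i/ ([-back]) → [ø]
/u/ harmonizes with /i/ ([-back]) → [y]

[jøkgyxøgix]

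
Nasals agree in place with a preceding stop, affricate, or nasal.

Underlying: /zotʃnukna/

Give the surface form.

[zotʃɲukŋa]

/n/ after /tʃ/ (palatal) → [ɲ]
/n/ after /k/ (velar) → [ŋ]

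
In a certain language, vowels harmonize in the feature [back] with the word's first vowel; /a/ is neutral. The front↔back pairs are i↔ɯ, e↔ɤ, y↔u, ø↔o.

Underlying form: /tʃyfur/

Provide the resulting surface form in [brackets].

[tʃyfyr]

/u/ harmonizes with /y/ ([-back]) → [y]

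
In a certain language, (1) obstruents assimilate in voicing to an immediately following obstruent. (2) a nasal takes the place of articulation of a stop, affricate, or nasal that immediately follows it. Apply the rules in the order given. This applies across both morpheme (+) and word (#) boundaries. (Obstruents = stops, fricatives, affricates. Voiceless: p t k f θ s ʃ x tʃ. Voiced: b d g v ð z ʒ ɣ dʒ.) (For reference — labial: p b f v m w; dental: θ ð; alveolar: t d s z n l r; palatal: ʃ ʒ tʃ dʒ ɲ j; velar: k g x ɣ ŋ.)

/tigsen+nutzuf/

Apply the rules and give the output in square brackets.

[tiksen+nudzuf]

Rule 1: /g/ before /s/ (voiceless) → [k]
Rule 1: /t/ before /z/ (voiced) → [d]
After rule 1: tiksen+nudzuf
Rule 2: no segment meets the rule's conditions; no change.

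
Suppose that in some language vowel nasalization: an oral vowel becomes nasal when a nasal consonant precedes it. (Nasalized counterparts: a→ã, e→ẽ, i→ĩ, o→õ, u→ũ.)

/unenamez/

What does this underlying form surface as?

/e/ after nasal /n/ → [ẽ]
/a/ after nasal /n/ → [ã]
/e/ after nasal /m/ → [ẽ]

[unẽnãmẽz]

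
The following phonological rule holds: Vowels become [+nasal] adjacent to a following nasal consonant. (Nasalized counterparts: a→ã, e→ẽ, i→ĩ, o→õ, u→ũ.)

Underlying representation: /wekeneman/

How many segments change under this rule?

/e/ before nasal /n/ → [ẽ]
/e/ before nasal /m/ → [ẽ]
/a/ before nasal /n/ → [ã]
3 segments change.

3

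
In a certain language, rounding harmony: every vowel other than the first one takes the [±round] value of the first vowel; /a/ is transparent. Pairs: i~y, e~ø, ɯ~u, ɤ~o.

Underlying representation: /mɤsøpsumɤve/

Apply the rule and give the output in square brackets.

[mɤsepsɯmɤve]

/ø/ harmonizes with /ɤ/ ([-round]) → [e]
/u/ harmonizes with /ɤ/ ([-round]) → [ɯ]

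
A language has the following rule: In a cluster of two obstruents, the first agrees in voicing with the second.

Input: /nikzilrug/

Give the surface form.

/k/ before /z/ (voiced) → [g]

[nigzilrug]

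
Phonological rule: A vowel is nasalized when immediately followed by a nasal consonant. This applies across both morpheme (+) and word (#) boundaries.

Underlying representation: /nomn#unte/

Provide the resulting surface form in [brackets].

[nõmn#ũnte]

/o/ before nasal /m/ → [õ]
/u/ before nasal /n/ → [ũ]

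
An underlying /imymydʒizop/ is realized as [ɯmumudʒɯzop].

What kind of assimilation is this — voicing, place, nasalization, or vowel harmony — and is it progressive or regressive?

/i/→[ɯ] /y/→[u] /y/→[u] /i/→[ɯ].
Vowels agree with the last vowel, so the harmony is regressive.

vowel harmony, regressive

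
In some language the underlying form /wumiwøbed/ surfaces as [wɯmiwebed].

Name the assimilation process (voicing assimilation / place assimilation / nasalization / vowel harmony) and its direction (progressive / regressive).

/u/→[ɯ] /ø/→[e].
Vowels agree with the last vowel, so the harmony is regressive.

vowel harmony, regressive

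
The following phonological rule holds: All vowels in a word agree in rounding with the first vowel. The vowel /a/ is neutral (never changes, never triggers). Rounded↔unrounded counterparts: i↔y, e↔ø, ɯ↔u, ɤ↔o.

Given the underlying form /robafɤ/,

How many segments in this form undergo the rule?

/ɤ/ harmonizes with /o/ ([+round]) → [o]
1 segment changes.

1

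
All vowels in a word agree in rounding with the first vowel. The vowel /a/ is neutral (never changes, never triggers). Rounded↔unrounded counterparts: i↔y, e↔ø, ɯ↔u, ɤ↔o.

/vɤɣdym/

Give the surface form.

/y/ harmonizes with /ɤ/ ([-round]) → [i]

[vɤɣdim]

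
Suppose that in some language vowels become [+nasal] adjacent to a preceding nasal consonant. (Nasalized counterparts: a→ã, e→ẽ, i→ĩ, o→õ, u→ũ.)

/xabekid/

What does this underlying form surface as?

no segment meets the rule's conditions; no change.

[xabekid]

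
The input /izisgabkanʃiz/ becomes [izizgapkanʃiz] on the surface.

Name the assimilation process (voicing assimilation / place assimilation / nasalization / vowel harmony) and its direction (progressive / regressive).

/s/→[z] /b/→[p].
Each target copies a feature from the following segment, so the direction is regressive.

voicing assimilation, regressive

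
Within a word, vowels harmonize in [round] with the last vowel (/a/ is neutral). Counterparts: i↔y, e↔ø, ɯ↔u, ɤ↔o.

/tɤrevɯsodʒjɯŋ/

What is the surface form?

/o/ harmonizes with /ɯ/ ([-round]) → [ɤ]

[tɤrevɯsɤdʒjɯŋ]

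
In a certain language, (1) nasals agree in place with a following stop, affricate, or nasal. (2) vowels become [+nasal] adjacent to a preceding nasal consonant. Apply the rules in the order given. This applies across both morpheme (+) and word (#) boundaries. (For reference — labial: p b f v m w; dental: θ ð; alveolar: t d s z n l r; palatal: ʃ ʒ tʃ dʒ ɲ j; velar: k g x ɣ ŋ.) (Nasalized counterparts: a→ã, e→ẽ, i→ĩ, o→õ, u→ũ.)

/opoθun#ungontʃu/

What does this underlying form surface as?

Rule 1: /n/ before /g/ (velar) → [ŋ]
Rule 1: /n/ before /tʃ/ (palatal) → [ɲ]
After rule 1: opoθun#uŋgoɲtʃu
Rule 2: /u/ after nasal /n/ → [ũ]

[opoθun#ũŋgoɲtʃu]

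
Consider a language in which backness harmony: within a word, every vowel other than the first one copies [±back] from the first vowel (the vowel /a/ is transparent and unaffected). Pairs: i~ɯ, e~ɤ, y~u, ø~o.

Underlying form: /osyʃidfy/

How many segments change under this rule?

3

/y/ harmonizes with /o/ ([+back]) → [u]
/i/ harmonizes with /o/ ([+back]) → [ɯ]
/y/ harmonizes with /o/ ([+back]) → [u]
3 segments change.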